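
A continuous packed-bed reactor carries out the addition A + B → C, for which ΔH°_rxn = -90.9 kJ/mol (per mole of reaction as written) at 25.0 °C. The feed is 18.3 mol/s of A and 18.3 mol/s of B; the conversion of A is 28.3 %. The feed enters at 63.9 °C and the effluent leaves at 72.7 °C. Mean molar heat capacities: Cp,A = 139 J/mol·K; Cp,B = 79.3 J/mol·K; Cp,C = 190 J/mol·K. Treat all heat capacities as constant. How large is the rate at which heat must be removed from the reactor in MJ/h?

Q_out = 1590 MJ/h

Extent of reaction ξ = 0.283 × 18.3 = 5.1789 mol/s
Reaction term: ξ·ΔH°_rxn = 5.1789 × -90.9 = -470.76 kJ/s
Sensible, feed 63.9→25 °C: -155.4 kJ/s
Outlet flows (mol/s): A 13.121, B 13.121, C 5.1789
Sensible, products 25→72.7 °C: 183.57 kJ/s
Q = ΔH = -442.6 kJ/s = -442.6 kW
Heat removed = 1593.4 MJ/h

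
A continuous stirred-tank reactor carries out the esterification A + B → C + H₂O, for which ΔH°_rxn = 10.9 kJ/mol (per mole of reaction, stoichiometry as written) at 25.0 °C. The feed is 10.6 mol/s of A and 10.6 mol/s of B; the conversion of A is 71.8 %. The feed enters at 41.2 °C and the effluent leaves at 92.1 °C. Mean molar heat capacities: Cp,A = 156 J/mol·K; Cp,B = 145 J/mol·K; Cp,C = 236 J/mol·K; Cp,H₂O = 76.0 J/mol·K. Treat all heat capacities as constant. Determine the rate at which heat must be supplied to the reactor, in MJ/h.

Q_in = 904 MJ/h

Extent of reaction ξ = 0.718 × 10.6 = 7.6108 mol/s
Reaction term: ξ·ΔH°_rxn = 7.6108 × 10.9 = 82.958 kJ/s
Sensible, feed 41.2→25 °C: -51.688 kJ/s
Outlet flows (mol/s): A 2.9892, B 2.9892, C 7.6108, H₂O 7.6108
Sensible, products 25→92.1 °C: 219.71 kJ/s
Q = ΔH = 250.98 kJ/s = 250.98 kW
Heat supplied = 903.52 MJ/h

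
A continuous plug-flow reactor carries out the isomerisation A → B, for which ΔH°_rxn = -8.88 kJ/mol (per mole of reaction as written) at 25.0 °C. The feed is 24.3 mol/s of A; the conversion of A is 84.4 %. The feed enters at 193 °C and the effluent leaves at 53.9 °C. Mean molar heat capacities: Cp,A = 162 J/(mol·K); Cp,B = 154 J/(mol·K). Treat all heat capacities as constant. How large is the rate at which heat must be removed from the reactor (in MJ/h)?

Q_out = 2640 MJ/h

Extent of reaction ξ = 0.844 × 24.3 = 20.509 mol/s
Reaction term: ξ·ΔH°_rxn = 20.509 × -8.88 = -182.12 kJ/s
Sensible, feed 193→25 °C: -661.35 kJ/s
Outlet flows (mol/s): A 3.7908, B 20.509
Sensible, products 25→53.9 °C: 109.03 kJ/s
Q = ΔH = -734.44 kJ/s = -734.44 kW
Heat removed = 2644 MJ/h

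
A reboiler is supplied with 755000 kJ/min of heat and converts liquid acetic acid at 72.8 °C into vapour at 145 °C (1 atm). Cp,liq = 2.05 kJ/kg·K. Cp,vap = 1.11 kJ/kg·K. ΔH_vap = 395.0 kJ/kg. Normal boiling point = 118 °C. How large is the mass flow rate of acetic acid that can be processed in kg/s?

ṁ = 24.3 kg/s

Δh = 2.05×(118−72.8) + 395.0 + 1.11×(145−118) = 517.63 kJ/kg
Q = 755000 kJ/min = 12583 kJ/s = 12583 kJ/s
ṁ = Q/Δh = 12583 / 517.63 = 24.31 kg/s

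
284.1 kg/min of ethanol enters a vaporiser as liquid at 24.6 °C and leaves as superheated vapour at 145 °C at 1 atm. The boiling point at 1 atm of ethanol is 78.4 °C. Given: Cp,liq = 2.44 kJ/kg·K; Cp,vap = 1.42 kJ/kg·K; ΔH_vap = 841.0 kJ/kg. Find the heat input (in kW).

Q = 5050 kW

liquid 24.6→78.4 °C: 131.27 kJ/kg
vaporisation at 78.4 °C: 841 kJ/kg
vapour 78.4→145 °C: 94.572 kJ/kg
Δh = 131.27 + 841 + 94.572 = 1066.8 kJ/kg
Q = ṁ·Δh = 284.1 kg/min × 1066.8 kJ/kg = 303090 kJ/min
|Q| = 5051.5 kW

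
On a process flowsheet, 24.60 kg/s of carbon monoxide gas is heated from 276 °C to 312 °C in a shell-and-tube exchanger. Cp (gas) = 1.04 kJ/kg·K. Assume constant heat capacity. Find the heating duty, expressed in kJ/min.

Q = ṁ·Cp·ΔT = 24.60 × 1.04 × (312 − 276) = 921.02 kJ/s
Heating duty = 55261 kJ/min

Q = 55300 kJ/min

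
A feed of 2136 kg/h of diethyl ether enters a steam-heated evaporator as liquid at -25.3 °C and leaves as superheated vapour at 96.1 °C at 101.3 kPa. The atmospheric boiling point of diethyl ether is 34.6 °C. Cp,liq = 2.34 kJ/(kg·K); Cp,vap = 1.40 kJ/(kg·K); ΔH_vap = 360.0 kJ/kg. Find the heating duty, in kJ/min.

liquid -25.3→34.6 °C: 140.17 kJ/kg
vaporisation at 34.6 °C: 360 kJ/kg
vapour 34.6→96.1 °C: 86.1 kJ/kg
Δh = 140.17 + 360 + 86.1 = 586.27 kJ/kg
Q = ṁ·Δh = 2136 kg/h × 586.27 kJ/kg = 1.2523e+06 kJ/h
|Q| = 347.85 kW = 20871 kJ/min

Q = 20900 kJ/min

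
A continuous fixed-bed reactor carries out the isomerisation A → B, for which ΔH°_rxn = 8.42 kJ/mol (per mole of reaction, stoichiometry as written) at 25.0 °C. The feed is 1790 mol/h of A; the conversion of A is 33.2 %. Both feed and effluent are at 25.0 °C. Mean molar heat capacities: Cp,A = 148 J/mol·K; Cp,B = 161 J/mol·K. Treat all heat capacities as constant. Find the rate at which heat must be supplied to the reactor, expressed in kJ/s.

Extent of reaction ξ = 0.332 × 1790 = 594.28 mol/h
Reaction term: ξ·ΔH°_rxn = 594.28 × 8.42 = 5003.8 kJ/h
Q = ΔH = 5003.8 kJ/h = 1.39 kW
Heat supplied = 1.39 kJ/s

Q_in = 1.39 kJ/s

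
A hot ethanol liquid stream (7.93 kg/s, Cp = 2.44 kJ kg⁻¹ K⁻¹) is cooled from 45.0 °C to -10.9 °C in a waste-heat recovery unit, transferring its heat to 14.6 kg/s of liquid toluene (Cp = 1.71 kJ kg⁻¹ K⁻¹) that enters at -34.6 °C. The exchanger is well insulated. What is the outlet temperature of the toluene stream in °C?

T_c,out = 8.72 °C

Heat released by hot stream: Q = 7.93 × 2.44 × (45.0 − -10.9) = 1081.6 kJ/s
Energy balance on cold side (adiabatic exchanger): Q = ṁ_c·Cp_c·(T_c,out − T_c,in)
T_c,out = -34.6 + 1081.6/(14.6 × 1.71) = 8.7237 °C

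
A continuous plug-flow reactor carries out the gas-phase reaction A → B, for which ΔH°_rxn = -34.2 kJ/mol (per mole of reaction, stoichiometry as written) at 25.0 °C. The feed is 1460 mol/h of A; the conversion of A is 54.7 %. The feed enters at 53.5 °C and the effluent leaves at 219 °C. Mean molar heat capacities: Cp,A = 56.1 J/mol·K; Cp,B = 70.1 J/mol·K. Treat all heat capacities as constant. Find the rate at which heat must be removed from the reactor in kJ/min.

Extent of reaction ξ = 0.547 × 1460 = 798.62 mol/h
Reaction term: ξ·ΔH°_rxn = 798.62 × -34.2 = -27313 kJ/h
Sensible, feed 53.5→25 °C: -2334.3 kJ/h
Outlet flows (mol/h): A 661.38, B 798.62
Sensible, products 25→219 °C: 18059 kJ/h
Q = ΔH = -11588 kJ/h = -3.219 kW
Heat removed = 193.14 kJ/min

Q_out = 193 kJ/min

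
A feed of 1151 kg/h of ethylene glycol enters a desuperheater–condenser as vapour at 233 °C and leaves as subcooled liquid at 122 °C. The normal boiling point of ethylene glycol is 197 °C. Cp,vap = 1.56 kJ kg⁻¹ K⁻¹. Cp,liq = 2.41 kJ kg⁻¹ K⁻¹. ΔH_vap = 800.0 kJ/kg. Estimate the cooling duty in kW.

Q_c = 332 kW

vapour 233→197 °C: -56.16 kJ/kg
condensation at 197 °C: -800 kJ/kg
liquid 197→122 °C: -180.75 kJ/kg
Δh = -56.16 + -800 + -180.75 = -1036.9 kJ/kg
Q = ṁ·Δh = 1151 kg/h × -1036.9 kJ/kg = -1.1935e+06 kJ/h
|Q| = 331.52 kW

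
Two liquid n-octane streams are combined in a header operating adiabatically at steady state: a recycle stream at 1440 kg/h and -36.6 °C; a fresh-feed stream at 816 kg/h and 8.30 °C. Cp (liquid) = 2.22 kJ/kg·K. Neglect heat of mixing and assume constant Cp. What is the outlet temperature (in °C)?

No heat crosses the boundary, so H_out = H_in.
T_out = Σ ṁᵢCp,ᵢTᵢ / Σ ṁᵢCp,ᵢ
      = -101970 / 5008.3 = -20.36 °C

T_out = -20.4 °C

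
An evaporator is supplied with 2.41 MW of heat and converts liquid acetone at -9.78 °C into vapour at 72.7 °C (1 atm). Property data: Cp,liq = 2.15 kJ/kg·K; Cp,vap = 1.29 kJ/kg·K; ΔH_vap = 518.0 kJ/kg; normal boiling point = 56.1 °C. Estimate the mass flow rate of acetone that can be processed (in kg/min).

Δh = 2.15×(56.1−-9.78) + 518.0 + 1.29×(72.7−56.1) = 681.06 kJ/kg
Q = 2.41 MW = 2410 kJ/s = 144600 kJ/min
ṁ = Q/Δh = 144600 / 681.06 = 212.32 kg/min

ṁ = 212 kg/min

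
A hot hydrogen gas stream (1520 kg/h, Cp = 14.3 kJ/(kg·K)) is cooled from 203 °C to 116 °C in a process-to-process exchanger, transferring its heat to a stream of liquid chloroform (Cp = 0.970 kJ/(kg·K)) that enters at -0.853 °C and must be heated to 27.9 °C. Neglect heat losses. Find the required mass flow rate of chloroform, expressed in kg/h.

Heat released by hot stream: Q = 1520 × 14.3 × (203 − 116) = 1.891e+06 kJ/h
Energy balance on cold side (adiabatic exchanger): Q = ṁ_c·Cp_c·(T_c,out − T_c,in)
ṁ_c = 1.891e+06 / [0.970 × (27.9 − -0.853)] = 67802 kg/h

ṁ_c = 67800 kg/h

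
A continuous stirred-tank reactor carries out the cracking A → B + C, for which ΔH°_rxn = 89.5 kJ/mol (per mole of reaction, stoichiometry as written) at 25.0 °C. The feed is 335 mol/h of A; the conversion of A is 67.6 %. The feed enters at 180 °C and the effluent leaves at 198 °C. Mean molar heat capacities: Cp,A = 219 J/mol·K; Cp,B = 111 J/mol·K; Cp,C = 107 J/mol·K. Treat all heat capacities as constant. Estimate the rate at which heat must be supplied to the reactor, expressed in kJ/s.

Extent of reaction ξ = 0.676 × 335 = 226.46 mol/h
Reaction term: ξ·ΔH°_rxn = 226.46 × 89.5 = 20268 kJ/h
Sensible, feed 180→25 °C: -11372 kJ/h
Outlet flows (mol/h): A 108.54, B 226.46, C 226.46
Sensible, products 25→198 °C: 12653 kJ/h
Q = ΔH = 21550 kJ/h = 5.986 kW
Heat supplied = 5.986 kJ/s

Q_in = 5.99 kJ/s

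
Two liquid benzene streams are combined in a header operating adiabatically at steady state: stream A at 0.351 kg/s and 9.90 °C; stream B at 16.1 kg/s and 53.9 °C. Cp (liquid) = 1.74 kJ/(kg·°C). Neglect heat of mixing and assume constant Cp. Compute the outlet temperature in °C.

Energy balance with Q = 0: Σ ṁᵢCp,ᵢ(T_out − Tᵢ) = 0
Σ ṁᵢCp,ᵢTᵢ = 0.351×1.74×9.90 + 16.1×1.74×53.9 = 1516
Σ ṁᵢCp,ᵢ = 0.351×1.74 + 16.1×1.74 = 28.625
T_out = 1516 / 28.625 = 52.961 °C

T_out = 53.0 °C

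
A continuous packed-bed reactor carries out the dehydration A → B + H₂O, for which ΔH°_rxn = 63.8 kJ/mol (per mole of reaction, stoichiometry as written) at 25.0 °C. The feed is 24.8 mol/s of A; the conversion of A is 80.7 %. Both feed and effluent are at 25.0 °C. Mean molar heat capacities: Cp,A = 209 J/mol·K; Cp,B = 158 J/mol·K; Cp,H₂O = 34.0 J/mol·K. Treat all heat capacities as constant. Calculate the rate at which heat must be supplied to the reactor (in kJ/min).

Extent of reaction ξ = 0.807 × 24.8 = 20.014 mol/s
Reaction term: ξ·ΔH°_rxn = 20.014 × 63.8 = 1276.9 kJ/s
Q = ΔH = 1276.9 kJ/s = 1276.9 kW
Heat supplied = 76612 kJ/min

Q_in = 76600 kJ/min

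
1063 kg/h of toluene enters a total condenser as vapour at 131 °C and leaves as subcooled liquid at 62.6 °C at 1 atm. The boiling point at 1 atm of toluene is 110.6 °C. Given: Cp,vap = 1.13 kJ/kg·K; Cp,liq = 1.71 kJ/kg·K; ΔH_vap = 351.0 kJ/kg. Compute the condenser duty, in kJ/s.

Q_c = 135 kJ/s

vapour 131→110.6 °C: -23.052 kJ/kg
condensation at 110.6 °C: -351 kJ/kg
liquid 110.6→62.6 °C: -82.08 kJ/kg
Δh = -23.052 + -351 + -82.08 = -456.13 kJ/kg
Q = ṁ·Δh = 1063 kg/h × -456.13 kJ/kg = -484870 kJ/h
|Q| = 134.69 kW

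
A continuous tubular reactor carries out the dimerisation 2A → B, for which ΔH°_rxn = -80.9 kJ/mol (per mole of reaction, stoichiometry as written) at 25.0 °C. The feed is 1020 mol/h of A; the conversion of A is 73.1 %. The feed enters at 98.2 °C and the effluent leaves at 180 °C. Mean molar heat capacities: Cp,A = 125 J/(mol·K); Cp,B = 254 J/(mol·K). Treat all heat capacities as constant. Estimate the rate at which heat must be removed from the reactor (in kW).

Extent of reaction ξ = 0.731 × 1020 / 2 = 372.81 mol/h
Reaction term: ξ·ΔH°_rxn = 372.81 × -80.9 = -30160 kJ/h
Sensible, feed 98.2→25 °C: -9333 kJ/h
Outlet flows (mol/h): A 274.38, B 372.81
Sensible, products 25→180 °C: 19994 kJ/h
Q = ΔH = -19500 kJ/h = -5.4166 kW
Heat removed = 5.4166 kW

Q_out = 5.42 kW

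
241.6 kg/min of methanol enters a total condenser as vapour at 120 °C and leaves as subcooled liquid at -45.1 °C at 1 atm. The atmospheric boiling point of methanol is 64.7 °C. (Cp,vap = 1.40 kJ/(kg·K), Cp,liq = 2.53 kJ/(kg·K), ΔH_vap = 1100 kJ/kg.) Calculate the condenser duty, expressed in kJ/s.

Q_c = 5860 kJ/s

vapour 120→64.7 °C: -77.42 kJ/kg
condensation at 64.7 °C: -1100 kJ/kg
liquid 64.7→-45.1 °C: -277.79 kJ/kg
Δh = -77.42 + -1100 + -277.79 = -1455.2 kJ/kg
Q = ṁ·Δh = 241.6 kg/min × -1455.2 kJ/kg = -351580 kJ/min
|Q| = 5859.7 kW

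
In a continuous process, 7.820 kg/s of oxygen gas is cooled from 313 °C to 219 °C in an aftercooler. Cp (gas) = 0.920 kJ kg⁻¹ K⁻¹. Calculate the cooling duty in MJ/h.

Q = ṁ·Cp·ΔT = 7.820 × 0.920 × (219 − 313) = -676.27 kJ/s
Cooling duty = 2434.6 MJ/h

Q_c = 2430 MJ/h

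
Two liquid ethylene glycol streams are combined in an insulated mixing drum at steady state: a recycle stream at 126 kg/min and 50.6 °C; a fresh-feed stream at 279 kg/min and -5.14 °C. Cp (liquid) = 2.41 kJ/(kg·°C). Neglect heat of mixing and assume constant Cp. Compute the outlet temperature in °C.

T_out = 12.2 °C

Energy balance with Q = 0: Σ ṁᵢCp,ᵢ(T_out − Tᵢ) = 0
T_out = Σ ṁᵢCp,ᵢTᵢ / Σ ṁᵢCp,ᵢ
      = 11909 / 976.05 = 12.201 °C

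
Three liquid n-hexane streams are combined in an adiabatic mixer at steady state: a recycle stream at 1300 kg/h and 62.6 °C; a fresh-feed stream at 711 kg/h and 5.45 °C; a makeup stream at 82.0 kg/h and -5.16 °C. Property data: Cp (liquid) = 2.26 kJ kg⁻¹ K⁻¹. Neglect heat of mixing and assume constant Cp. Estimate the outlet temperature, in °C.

T_out = 40.5 °C

Adiabatic, steady state ⇒ Σ ṁᵢCp,ᵢ(T_out − Tᵢ) = 0
T_out = Σ ṁᵢCp,ᵢTᵢ / Σ ṁᵢCp,ᵢ
      = 191720 / 4730.2 = 40.531 °C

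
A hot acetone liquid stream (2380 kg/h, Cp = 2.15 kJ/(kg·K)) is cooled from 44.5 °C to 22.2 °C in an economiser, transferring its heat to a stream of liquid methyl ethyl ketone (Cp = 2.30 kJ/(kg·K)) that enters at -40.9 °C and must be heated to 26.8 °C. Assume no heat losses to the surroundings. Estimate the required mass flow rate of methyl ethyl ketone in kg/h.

Heat released by hot stream: Q = 2380 × 2.15 × (44.5 − 22.2) = 114110 kJ/h
Energy balance on cold side (adiabatic exchanger): Q = ṁ_c·Cp_c·(T_c,out − T_c,in)
ṁ_c = 114110 / [2.30 × (26.8 − -40.9)] = 732.83 kg/h

ṁ_c = 733 kg/h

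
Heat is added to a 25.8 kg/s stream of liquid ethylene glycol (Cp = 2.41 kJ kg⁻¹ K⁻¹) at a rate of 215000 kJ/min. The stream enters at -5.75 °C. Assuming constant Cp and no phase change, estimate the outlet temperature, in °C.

T_out = 51.9 °C

Q = 215000 kJ/min = 3583.3 kJ/s
ΔT = Q/(ṁ·Cp) = 3583.3/(25.8×2.41) = 57.63 K
T_out = -5.75 + 57.63 = 51.88 °C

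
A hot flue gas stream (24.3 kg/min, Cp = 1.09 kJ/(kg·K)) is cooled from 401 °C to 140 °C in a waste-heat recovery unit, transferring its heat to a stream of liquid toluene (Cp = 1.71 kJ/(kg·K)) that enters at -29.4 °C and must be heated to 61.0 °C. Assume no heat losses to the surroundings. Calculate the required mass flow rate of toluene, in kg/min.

Heat released by hot stream: Q = 24.3 × 1.09 × (401 − 140) = 6913.1 kJ/min
Energy balance on cold side (adiabatic exchanger): Q = ṁ_c·Cp_c·(T_c,out − T_c,in)
ṁ_c = 6913.1 / [1.71 × (61.0 − -29.4)] = 44.721 kg/min

ṁ_c = 44.7 kg/min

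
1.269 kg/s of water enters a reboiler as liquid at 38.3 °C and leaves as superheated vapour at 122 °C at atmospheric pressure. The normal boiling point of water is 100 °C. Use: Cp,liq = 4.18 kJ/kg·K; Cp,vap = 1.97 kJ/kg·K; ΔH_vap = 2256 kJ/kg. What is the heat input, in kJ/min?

liquid 38.3→100 °C: 257.91 kJ/kg
vaporisation at 100 °C: 2256 kJ/kg
vapour 100→122 °C: 43.34 kJ/kg
Δh = 257.91 + 2256 + 43.34 = 2557.2 kJ/kg
Q = ṁ·Δh = 1.269 kg/s × 2557.2 kJ/kg = 3245.1 kJ/s
|Q| = 3245.1 kW = 194710 kJ/min

Q = 195000 kJ/min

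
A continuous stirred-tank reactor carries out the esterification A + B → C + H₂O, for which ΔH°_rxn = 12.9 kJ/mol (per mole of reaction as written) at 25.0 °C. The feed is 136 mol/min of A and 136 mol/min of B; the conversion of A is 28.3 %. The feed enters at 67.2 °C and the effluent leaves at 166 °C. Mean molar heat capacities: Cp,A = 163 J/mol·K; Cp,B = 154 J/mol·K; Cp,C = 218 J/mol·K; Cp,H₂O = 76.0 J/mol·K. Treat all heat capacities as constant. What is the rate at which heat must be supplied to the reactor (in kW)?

Extent of reaction ξ = 0.283 × 136 = 38.488 mol/min
Reaction term: ξ·ΔH°_rxn = 38.488 × 12.9 = 496.5 kJ/min
Sensible, feed 67.2→25 °C: -1819.3 kJ/min
Outlet flows (mol/min): A 97.512, B 97.512, C 38.488, H₂O 38.488
Sensible, products 25→166 °C: 5954 kJ/min
Q = ΔH = 4631.1 kJ/min = 77.186 kW
Heat supplied = 77.186 kW

Q_in = 77.2 kW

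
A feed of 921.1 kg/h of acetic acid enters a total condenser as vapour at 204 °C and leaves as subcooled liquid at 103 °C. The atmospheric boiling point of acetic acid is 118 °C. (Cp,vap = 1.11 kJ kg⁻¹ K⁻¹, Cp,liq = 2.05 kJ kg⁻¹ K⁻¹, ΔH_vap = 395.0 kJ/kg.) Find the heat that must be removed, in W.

Q_c = 133000 W

vapour 204→118 °C: -95.46 kJ/kg
condensation at 118 °C: -395 kJ/kg
liquid 118→103 °C: -30.75 kJ/kg
Δh = -95.46 + -395 + -30.75 = -521.21 kJ/kg
Q = ṁ·Δh = 921.1 kg/h × -521.21 kJ/kg = -480090 kJ/h
|Q| = 133.36 kW = 133360 W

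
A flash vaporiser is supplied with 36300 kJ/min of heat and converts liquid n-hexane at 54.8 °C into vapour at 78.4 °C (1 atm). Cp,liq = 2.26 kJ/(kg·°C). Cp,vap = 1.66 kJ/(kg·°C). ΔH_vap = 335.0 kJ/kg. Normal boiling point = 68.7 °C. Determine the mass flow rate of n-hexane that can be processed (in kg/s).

ṁ = 1.58 kg/s

Δh = 2.26×(68.7−54.8) + 335.0 + 1.66×(78.4−68.7) = 382.52 kJ/kg
Q = 36300 kJ/min = 605 kJ/s = 605 kJ/s
ṁ = Q/Δh = 605 / 382.52 = 1.5816 kg/s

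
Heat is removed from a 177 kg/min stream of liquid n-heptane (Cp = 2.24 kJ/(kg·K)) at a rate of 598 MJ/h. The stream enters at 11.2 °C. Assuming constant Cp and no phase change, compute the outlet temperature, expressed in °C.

Q = 598 MJ/h = 9966.7 kJ/min
ΔT = Q/(ṁ·Cp) = 9966.7/(177×2.24) = 25.138 K
T_out = 11.2 − 25.138 = -13.938 °C

T_out = -13.9 °C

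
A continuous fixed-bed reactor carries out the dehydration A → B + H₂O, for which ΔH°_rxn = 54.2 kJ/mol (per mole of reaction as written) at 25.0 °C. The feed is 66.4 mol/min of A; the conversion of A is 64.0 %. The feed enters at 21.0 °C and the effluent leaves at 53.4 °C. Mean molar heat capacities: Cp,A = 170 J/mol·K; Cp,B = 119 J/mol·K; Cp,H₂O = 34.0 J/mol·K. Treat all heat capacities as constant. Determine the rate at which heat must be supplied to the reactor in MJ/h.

Q_in = 159 MJ/h

Extent of reaction ξ = 0.640 × 66.4 = 42.496 mol/min
Reaction term: ξ·ΔH°_rxn = 42.496 × 54.2 = 2303.3 kJ/min
Sensible, feed 21.0→25 °C: 45.152 kJ/min
Outlet flows (mol/min): A 23.904, B 42.496, H₂O 42.496
Sensible, products 25→53.4 °C: 300.06 kJ/min
Q = ΔH = 2648.5 kJ/min = 44.142 kW
Heat supplied = 158.91 MJ/h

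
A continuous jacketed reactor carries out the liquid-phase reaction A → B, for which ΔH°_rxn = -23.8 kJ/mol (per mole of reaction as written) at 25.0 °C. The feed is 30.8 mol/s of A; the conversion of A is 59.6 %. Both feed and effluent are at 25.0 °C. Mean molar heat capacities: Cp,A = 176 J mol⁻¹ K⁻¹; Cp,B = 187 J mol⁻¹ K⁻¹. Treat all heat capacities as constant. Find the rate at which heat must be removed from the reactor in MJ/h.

Extent of reaction ξ = 0.596 × 30.8 = 18.357 mol/s
Reaction term: ξ·ΔH°_rxn = 18.357 × -23.8 = -436.89 kJ/s
Q = ΔH = -436.89 kJ/s = -436.89 kW
Heat removed = 1572.8 MJ/h

Q_out = 1570 MJ/h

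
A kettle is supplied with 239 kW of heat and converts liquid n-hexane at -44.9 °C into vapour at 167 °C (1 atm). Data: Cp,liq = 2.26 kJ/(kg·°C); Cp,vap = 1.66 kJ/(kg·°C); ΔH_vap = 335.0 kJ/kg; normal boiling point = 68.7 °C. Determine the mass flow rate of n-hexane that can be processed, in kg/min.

Δh = 2.26×(68.7−-44.9) + 335.0 + 1.66×(167−68.7) = 754.91 kJ/kg
Q = 239 kW = 239 kJ/s = 14340 kJ/min
ṁ = Q/Δh = 14340 / 754.91 = 18.996 kg/min

ṁ = 19.0 kg/min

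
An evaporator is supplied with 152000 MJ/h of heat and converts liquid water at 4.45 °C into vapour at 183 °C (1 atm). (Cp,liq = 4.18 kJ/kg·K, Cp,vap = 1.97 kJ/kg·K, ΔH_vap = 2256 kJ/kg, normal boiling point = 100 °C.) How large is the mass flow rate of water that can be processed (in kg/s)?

ṁ = 15.0 kg/s

Δh = 4.18×(100−4.45) + 2256 + 1.97×(183−100) = 2818.9 kJ/kg
Q = 152000 MJ/h = 42222 kJ/s = 42222 kJ/s
ṁ = Q/Δh = 42222 / 2818.9 = 14.978 kg/s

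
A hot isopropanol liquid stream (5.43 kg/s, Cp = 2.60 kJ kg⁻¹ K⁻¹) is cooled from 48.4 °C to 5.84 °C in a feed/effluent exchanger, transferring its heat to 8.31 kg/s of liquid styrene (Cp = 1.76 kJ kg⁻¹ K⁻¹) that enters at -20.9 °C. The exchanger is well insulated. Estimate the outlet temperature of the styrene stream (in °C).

Heat released by hot stream: Q = 5.43 × 2.60 × (48.4 − 5.84) = 600.86 kJ/s
Energy balance on cold side (adiabatic exchanger): Q = ṁ_c·Cp_c·(T_c,out − T_c,in)
T_c,out = -20.9 + 600.86/(8.31 × 1.76) = 20.183 °C

T_c,out = 20.2 °C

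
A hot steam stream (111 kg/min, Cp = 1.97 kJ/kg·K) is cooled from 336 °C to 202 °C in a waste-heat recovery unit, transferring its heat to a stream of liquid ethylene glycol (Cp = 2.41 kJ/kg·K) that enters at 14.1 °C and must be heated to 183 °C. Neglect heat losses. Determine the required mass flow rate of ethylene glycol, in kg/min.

ṁ_c = 72.0 kg/min

Heat released by hot stream: Q = 111 × 1.97 × (336 − 202) = 29302 kJ/min
Energy balance on cold side (adiabatic exchanger): Q = ṁ_c·Cp_c·(T_c,out − T_c,in)
ṁ_c = 29302 / [2.41 × (183 − 14.1)] = 71.986 kg/min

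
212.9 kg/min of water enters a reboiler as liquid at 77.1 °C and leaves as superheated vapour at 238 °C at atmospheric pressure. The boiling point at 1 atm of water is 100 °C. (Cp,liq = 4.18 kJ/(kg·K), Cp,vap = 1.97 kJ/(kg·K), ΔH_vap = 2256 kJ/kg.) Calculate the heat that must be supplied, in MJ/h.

liquid 77.1→100 °C: 95.722 kJ/kg
vaporisation at 100 °C: 2256 kJ/kg
vapour 100→238 °C: 271.86 kJ/kg
Δh = 95.722 + 2256 + 271.86 = 2623.6 kJ/kg
Q = ṁ·Δh = 212.9 kg/min × 2623.6 kJ/kg = 558560 kJ/min
|Q| = 9309.3 kW = 33514 MJ/h

Q = 33500 MJ/h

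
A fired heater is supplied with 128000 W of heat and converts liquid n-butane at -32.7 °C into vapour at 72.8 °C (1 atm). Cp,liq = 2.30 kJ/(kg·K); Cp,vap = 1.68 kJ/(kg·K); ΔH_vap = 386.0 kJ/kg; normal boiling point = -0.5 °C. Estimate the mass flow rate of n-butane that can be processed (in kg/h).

Δh = 2.30×(-0.5−-32.7) + 386.0 + 1.68×(72.8−-0.5) = 583.2 kJ/kg
Q = 128000 W = 128 kJ/s = 460800 kJ/h
ṁ = Q/Δh = 460800 / 583.2 = 790.12 kg/h

ṁ = 790 kg/h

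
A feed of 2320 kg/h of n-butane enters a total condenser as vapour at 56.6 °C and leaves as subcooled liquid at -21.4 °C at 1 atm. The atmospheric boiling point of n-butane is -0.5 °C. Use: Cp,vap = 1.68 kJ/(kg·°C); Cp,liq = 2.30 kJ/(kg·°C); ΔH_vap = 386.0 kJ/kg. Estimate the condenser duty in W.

vapour 56.6→-0.5 °C: -95.928 kJ/kg
condensation at -0.5 °C: -386 kJ/kg
liquid -0.5→-21.4 °C: -48.07 kJ/kg
Δh = -95.928 + -386 + -48.07 = -530 kJ/kg
Q = ṁ·Δh = 2320 kg/h × -530 kJ/kg = -1.2296e+06 kJ/h
|Q| = 341.55 kW = 341550 W

Q_c = 342000 W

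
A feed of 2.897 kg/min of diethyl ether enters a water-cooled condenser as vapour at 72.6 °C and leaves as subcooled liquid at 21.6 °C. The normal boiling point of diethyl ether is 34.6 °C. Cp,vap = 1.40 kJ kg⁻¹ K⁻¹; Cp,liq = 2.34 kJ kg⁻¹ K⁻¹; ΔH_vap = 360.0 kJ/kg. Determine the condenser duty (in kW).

Q_c = 21.4 kW

vapour 72.6→34.6 °C: -53.2 kJ/kg
condensation at 34.6 °C: -360 kJ/kg
liquid 34.6→21.6 °C: -30.42 kJ/kg
Δh = -53.2 + -360 + -30.42 = -443.62 kJ/kg
Q = ṁ·Δh = 2.897 kg/min × -443.62 kJ/kg = -1285.2 kJ/min
|Q| = 21.419 kW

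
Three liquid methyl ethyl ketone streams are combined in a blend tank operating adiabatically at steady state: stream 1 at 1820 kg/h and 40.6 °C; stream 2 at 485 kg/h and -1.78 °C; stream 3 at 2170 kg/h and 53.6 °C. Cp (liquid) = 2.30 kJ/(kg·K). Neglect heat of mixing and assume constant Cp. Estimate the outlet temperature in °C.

Adiabatic, steady state ⇒ Σ ṁᵢCp,ᵢ(T_out − Tᵢ) = 0
T_out = Σ ṁᵢCp,ᵢTᵢ / Σ ṁᵢCp,ᵢ
      = 435480 / 10292 = 42.311 °C

T_out = 42.3 °C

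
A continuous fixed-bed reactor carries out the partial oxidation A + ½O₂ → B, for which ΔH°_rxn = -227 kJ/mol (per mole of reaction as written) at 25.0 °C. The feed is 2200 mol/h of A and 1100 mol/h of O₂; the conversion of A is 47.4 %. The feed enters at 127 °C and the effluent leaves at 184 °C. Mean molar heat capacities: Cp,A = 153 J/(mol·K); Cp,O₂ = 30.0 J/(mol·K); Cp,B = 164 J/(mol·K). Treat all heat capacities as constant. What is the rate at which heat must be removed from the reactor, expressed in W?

Q_out = 60100 W

Extent of reaction ξ = 0.474 × 2200 = 1042.8 mol/h
Reaction term: ξ·ΔH°_rxn = 1042.8 × -227 = -236720 kJ/h
Sensible, feed 127→25 °C: -37699 kJ/h
Outlet flows (mol/h): A 1157.2, O₂ 578.6, B 1042.8
Sensible, products 25→184 °C: 58103 kJ/h
Q = ΔH = -216310 kJ/h = -60.087 kW
Heat removed = 60087 W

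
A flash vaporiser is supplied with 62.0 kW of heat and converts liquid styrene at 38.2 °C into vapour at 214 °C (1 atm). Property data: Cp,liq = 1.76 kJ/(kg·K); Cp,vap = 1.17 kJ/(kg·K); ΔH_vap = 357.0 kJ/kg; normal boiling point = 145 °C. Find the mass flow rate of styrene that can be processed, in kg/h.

ṁ = 357 kg/h

Δh = 1.76×(145−38.2) + 357.0 + 1.17×(214−145) = 625.7 kJ/kg
Q = 62.0 kW = 62 kJ/s = 223200 kJ/h
ṁ = Q/Δh = 223200 / 625.7 = 356.72 kg/h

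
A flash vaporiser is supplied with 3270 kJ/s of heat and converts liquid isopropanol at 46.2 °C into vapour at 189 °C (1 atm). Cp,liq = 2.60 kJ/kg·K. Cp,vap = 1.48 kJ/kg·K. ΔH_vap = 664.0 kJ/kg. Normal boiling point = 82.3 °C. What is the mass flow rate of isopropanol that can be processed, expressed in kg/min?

Δh = 2.60×(82.3−46.2) + 664.0 + 1.48×(189−82.3) = 915.78 kJ/kg
Q = 3270 kJ/s = 3270 kJ/s = 196200 kJ/min
ṁ = Q/Δh = 196200 / 915.78 = 214.24 kg/min

ṁ = 214 kg/min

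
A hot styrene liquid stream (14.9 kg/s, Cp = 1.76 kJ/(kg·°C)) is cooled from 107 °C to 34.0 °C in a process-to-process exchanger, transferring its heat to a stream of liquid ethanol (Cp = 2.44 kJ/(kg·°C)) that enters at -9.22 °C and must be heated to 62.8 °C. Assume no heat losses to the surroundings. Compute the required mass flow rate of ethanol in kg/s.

ṁ_c = 10.9 kg/s

Heat released by hot stream: Q = 14.9 × 1.76 × (107 − 34.0) = 1914.4 kJ/s
Energy balance on cold side (adiabatic exchanger): Q = ṁ_c·Cp_c·(T_c,out − T_c,in)
ṁ_c = 1914.4 / [2.44 × (62.8 − -9.22)] = 10.894 kg/s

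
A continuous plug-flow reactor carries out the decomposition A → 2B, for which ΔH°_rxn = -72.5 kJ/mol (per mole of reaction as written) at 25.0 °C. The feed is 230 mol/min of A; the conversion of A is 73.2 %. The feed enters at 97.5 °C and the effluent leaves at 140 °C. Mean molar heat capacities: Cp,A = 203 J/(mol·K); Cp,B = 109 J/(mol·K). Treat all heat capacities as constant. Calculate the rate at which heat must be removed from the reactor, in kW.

Extent of reaction ξ = 0.732 × 230 = 168.36 mol/min
Reaction term: ξ·ΔH°_rxn = 168.36 × -72.5 = -12206 kJ/min
Sensible, feed 97.5→25 °C: -3385 kJ/min
Outlet flows (mol/min): A 61.64, B 336.72
Sensible, products 25→140 °C: 5659.8 kJ/min
Q = ΔH = -9931.4 kJ/min = -165.52 kW
Heat removed = 165.52 kW

Q_out = 166 kW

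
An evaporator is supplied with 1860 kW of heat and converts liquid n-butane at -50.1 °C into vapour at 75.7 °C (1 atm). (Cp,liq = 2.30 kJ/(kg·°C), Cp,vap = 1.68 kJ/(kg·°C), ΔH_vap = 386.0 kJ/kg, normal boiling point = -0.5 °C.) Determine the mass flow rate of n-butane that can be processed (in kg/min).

ṁ = 178 kg/min

Δh = 2.30×(-0.5−-50.1) + 386.0 + 1.68×(75.7−-0.5) = 628.1 kJ/kg
Q = 1860 kW = 1860 kJ/s = 111600 kJ/min
ṁ = Q/Δh = 111600 / 628.1 = 177.68 kg/min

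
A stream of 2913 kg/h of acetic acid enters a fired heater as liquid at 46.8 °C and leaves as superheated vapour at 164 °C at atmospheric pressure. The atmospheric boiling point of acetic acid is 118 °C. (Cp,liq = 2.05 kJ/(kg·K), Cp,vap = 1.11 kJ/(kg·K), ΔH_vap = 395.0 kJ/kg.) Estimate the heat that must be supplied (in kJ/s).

Q = 479 kJ/s

liquid 46.8→118 °C: 145.96 kJ/kg
vaporisation at 118 °C: 395 kJ/kg
vapour 118→164 °C: 51.06 kJ/kg
Δh = 145.96 + 395 + 51.06 = 592.02 kJ/kg
Q = ṁ·Δh = 2913 kg/h × 592.02 kJ/kg = 1.7246e+06 kJ/h
|Q| = 479.04 kW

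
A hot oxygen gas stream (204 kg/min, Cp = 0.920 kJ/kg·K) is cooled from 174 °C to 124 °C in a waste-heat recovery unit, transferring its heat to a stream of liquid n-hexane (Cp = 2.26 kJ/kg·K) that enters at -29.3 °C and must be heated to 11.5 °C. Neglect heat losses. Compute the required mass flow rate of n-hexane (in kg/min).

ṁ_c = 102 kg/min

Heat released by hot stream: Q = 204 × 0.920 × (174 − 124) = 9384 kJ/min
Energy balance on cold side (adiabatic exchanger): Q = ṁ_c·Cp_c·(T_c,out − T_c,in)
ṁ_c = 9384 / [2.26 × (11.5 − -29.3)] = 101.77 kg/min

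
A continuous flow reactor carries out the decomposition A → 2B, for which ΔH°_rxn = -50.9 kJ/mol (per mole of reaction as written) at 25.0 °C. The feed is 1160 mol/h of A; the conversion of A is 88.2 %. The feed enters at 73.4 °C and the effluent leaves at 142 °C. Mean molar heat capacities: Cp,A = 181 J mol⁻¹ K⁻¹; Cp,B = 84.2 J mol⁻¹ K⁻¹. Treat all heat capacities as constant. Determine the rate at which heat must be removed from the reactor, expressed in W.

Q_out = 10900 W

Extent of reaction ξ = 0.882 × 1160 = 1023.1 mol/h
Reaction term: ξ·ΔH°_rxn = 1023.1 × -50.9 = -52077 kJ/h
Sensible, feed 73.4→25 °C: -10162 kJ/h
Outlet flows (mol/h): A 136.88, B 2046.2
Sensible, products 25→142 °C: 23057 kJ/h
Q = ΔH = -39182 kJ/h = -10.884 kW
Heat removed = 10884 W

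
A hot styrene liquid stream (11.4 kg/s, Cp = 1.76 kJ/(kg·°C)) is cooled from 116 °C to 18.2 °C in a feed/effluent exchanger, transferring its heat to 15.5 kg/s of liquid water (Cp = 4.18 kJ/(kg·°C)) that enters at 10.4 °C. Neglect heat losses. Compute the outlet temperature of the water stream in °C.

Heat released by hot stream: Q = 11.4 × 1.76 × (116 − 18.2) = 1962.3 kJ/s
Energy balance on cold side (adiabatic exchanger): Q = ṁ_c·Cp_c·(T_c,out − T_c,in)
T_c,out = 10.4 + 1962.3/(15.5 × 4.18) = 40.686 °C

T_c,out = 40.7 °C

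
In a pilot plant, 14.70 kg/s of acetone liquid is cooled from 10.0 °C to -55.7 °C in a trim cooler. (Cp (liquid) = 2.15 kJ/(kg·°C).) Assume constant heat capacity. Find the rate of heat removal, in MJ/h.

Q = ṁ·Cp·ΔT = 14.70 × 2.15 × (-55.7 − 10.0) = -2076.4 kJ/s
Cooling duty = 7475.2 MJ/h

Q_c = 7480 MJ/h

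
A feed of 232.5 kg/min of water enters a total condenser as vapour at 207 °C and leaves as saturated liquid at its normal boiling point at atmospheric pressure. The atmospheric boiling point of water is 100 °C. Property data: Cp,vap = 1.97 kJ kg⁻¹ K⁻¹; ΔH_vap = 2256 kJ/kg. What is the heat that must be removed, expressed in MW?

vapour 207→100 °C: -210.79 kJ/kg
condensation at 100 °C: -2256 kJ/kg
Δh = -210.79 + -2256 = -2466.8 kJ/kg
Q = ṁ·Δh = 232.5 kg/min × -2466.8 kJ/kg = -573530 kJ/min
|Q| = 9558.8 kW = 9.5588 MW

Q_c = 9.56 MW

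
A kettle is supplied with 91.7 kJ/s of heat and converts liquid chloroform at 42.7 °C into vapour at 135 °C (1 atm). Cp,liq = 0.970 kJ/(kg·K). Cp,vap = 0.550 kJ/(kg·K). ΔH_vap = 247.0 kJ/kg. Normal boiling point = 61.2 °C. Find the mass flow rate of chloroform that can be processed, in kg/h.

Δh = 0.970×(61.2−42.7) + 247.0 + 0.550×(135−61.2) = 305.53 kJ/kg
Q = 91.7 kJ/s = 91.7 kJ/s = 330120 kJ/h
ṁ = Q/Δh = 330120 / 305.53 = 1080.5 kg/h

ṁ = 1080 kg/h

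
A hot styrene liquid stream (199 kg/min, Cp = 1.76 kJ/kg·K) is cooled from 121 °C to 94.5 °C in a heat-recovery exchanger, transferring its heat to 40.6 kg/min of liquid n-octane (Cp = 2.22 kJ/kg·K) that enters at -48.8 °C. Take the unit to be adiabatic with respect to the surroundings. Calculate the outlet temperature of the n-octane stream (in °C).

Heat released by hot stream: Q = 199 × 1.76 × (121 − 94.5) = 9281.4 kJ/min
Energy balance on cold side (adiabatic exchanger): Q = ṁ_c·Cp_c·(T_c,out − T_c,in)
T_c,out = -48.8 + 9281.4/(40.6 × 2.22) = 54.175 °C

T_c,out = 54.2 °C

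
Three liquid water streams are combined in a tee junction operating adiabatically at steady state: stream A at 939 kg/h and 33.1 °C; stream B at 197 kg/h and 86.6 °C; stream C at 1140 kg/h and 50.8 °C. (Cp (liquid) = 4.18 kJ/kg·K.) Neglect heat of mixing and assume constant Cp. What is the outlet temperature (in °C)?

T_out = 46.6 °C

Adiabatic, steady state ⇒ Σ ṁᵢCp,ᵢ(T_out − Tᵢ) = 0
T_out = Σ ṁᵢCp,ᵢTᵢ / Σ ṁᵢCp,ᵢ
      = 443300 / 9513.7 = 46.596 °C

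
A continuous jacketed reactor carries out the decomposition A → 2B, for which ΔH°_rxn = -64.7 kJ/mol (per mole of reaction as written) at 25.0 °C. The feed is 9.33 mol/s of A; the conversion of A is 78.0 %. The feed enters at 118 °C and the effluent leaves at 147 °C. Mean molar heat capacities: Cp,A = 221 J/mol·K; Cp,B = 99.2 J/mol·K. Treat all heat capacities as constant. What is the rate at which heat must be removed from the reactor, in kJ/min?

Extent of reaction ξ = 0.780 × 9.33 = 7.2774 mol/s
Reaction term: ξ·ΔH°_rxn = 7.2774 × -64.7 = -470.85 kJ/s
Sensible, feed 118→25 °C: -191.76 kJ/s
Outlet flows (mol/s): A 2.0526, B 14.555
Sensible, products 25→147 °C: 231.49 kJ/s
Q = ΔH = -431.12 kJ/s = -431.12 kW
Heat removed = 25867 kJ/min

Q_out = 25900 kJ/min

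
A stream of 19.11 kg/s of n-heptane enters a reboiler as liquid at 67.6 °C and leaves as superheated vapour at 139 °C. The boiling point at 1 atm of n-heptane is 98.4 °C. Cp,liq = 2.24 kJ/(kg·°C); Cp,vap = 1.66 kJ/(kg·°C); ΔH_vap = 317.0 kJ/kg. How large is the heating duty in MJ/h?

liquid 67.6→98.4 °C: 68.992 kJ/kg
vaporisation at 98.4 °C: 317 kJ/kg
vapour 98.4→139 °C: 67.396 kJ/kg
Δh = 68.992 + 317 + 67.396 = 453.39 kJ/kg
Q = ṁ·Δh = 19.11 kg/s × 453.39 kJ/kg = 8664.2 kJ/s
|Q| = 8664.2 kW = 31191 MJ/h

Q = 31200 MJ/h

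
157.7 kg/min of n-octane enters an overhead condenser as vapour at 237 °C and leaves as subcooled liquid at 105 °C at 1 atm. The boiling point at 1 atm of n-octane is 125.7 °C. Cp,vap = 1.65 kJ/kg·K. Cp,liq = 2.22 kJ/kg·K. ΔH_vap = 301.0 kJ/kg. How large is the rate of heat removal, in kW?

Q_c = 1390 kW

vapour 237→125.7 °C: -183.64 kJ/kg
condensation at 125.7 °C: -301 kJ/kg
liquid 125.7→105 °C: -45.954 kJ/kg
Δh = -183.64 + -301 + -45.954 = -530.6 kJ/kg
Q = ṁ·Δh = 157.7 kg/min × -530.6 kJ/kg = -83675 kJ/min
|Q| = 1394.6 kW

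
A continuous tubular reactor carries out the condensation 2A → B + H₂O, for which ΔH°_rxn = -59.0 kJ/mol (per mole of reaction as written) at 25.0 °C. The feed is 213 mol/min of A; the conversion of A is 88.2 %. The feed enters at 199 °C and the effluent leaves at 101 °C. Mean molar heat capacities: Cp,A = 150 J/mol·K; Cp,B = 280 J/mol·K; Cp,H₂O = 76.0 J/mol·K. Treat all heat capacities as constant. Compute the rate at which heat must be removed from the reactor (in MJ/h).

Extent of reaction ξ = 0.882 × 213 / 2 = 93.933 mol/min
Reaction term: ξ·ΔH°_rxn = 93.933 × -59.0 = -5542 kJ/min
Sensible, feed 199→25 °C: -5559.3 kJ/min
Outlet flows (mol/min): A 25.134, B 93.933, H₂O 93.933
Sensible, products 25→101 °C: 2828 kJ/min
Q = ΔH = -8273.4 kJ/min = -137.89 kW
Heat removed = 496.4 MJ/h

Q_out = 496 MJ/h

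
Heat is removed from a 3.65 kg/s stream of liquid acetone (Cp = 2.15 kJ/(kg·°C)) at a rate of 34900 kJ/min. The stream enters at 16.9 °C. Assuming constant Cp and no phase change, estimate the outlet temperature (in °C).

Q = 34900 kJ/min = 581.67 kJ/s
ΔT = Q/(ṁ·Cp) = 581.67/(3.65×2.15) = 74.121 K
T_out = 16.9 − 74.121 = -57.221 °C

T_out = -57.2 °C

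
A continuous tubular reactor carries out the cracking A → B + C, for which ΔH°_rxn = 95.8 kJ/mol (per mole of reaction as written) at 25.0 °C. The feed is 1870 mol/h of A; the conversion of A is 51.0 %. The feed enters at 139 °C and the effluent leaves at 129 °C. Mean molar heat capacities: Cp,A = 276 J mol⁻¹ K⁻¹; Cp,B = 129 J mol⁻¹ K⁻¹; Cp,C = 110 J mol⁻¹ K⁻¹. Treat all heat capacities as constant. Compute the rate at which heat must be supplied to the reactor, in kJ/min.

Extent of reaction ξ = 0.510 × 1870 = 953.7 mol/h
Reaction term: ξ·ΔH°_rxn = 953.7 × 95.8 = 91364 kJ/h
Sensible, feed 139→25 °C: -58838 kJ/h
Outlet flows (mol/h): A 916.3, B 953.7, C 953.7
Sensible, products 25→129 °C: 50007 kJ/h
Q = ΔH = 82533 kJ/h = 22.926 kW
Heat supplied = 1375.6 kJ/min

Q_in = 1380 kJ/min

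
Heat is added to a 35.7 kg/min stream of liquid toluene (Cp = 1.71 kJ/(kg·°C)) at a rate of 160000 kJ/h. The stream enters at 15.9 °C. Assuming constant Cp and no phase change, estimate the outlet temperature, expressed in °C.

Q = 160000 kJ/h = 2666.7 kJ/min
ΔT = Q/(ṁ·Cp) = 2666.7/(35.7×1.71) = 43.682 K
T_out = 15.9 + 43.682 = 59.582 °C

T_out = 59.6 °C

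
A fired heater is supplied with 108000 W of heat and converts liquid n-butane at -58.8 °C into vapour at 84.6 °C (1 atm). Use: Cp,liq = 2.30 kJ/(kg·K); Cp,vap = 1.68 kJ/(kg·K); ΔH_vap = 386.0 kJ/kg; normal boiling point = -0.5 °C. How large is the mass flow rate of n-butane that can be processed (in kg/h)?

Δh = 2.30×(-0.5−-58.8) + 386.0 + 1.68×(84.6−-0.5) = 663.06 kJ/kg
Q = 108000 W = 108 kJ/s = 388800 kJ/h
ṁ = Q/Δh = 388800 / 663.06 = 586.37 kg/h

ṁ = 586 kg/h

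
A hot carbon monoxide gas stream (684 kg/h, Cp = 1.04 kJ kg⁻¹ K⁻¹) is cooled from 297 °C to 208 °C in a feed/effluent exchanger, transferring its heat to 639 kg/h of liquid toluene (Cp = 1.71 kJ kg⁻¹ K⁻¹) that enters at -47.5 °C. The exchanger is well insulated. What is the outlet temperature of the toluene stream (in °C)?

Heat released by hot stream: Q = 684 × 1.04 × (297 − 208) = 63311 kJ/h
Energy balance on cold side (adiabatic exchanger): Q = ṁ_c·Cp_c·(T_c,out − T_c,in)
T_c,out = -47.5 + 63311/(639 × 1.71) = 10.441 °C

T_c,out = 10.4 °C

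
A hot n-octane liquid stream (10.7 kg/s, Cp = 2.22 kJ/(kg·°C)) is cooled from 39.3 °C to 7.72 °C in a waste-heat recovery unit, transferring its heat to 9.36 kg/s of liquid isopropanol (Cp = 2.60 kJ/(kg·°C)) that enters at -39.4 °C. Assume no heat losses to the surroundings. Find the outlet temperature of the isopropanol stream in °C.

T_c,out = -8.58 °C

Heat released by hot stream: Q = 10.7 × 2.22 × (39.3 − 7.72) = 750.15 kJ/s
Energy balance on cold side (adiabatic exchanger): Q = ṁ_c·Cp_c·(T_c,out − T_c,in)
T_c,out = -39.4 + 750.15/(9.36 × 2.60) = -8.5752 °C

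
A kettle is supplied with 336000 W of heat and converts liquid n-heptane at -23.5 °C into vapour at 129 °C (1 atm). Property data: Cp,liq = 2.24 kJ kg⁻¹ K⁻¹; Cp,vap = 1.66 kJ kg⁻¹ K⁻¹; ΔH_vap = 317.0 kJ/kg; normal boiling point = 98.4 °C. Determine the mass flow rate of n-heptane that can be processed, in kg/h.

Δh = 2.24×(98.4−-23.5) + 317.0 + 1.66×(129−98.4) = 640.85 kJ/kg
Q = 336000 W = 336 kJ/s = 1.2096e+06 kJ/h
ṁ = Q/Δh = 1.2096e+06 / 640.85 = 1887.5 kg/h

ṁ = 1890 kg/h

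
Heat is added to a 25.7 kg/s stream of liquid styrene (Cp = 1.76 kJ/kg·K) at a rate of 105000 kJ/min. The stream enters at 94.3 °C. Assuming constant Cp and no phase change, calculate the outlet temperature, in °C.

Q = 105000 kJ/min = 1750 kJ/s
ΔT = Q/(ṁ·Cp) = 1750/(25.7×1.76) = 38.689 K
T_out = 94.3 + 38.689 = 132.99 °C

T_out = 133 °C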